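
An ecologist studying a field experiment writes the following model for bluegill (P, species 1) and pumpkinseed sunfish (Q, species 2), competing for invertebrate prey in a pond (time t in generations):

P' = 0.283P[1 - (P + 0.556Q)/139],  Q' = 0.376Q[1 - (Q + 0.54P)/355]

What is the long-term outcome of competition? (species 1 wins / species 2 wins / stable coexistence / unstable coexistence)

species 2 excludes species 1

Compare the nullcline intercepts: K1/α12 = 139/0.556 = 250 < K2 = 355; K2/α21 = 355/0.54 = 657 > K1 = 139.
Since the inequalities point opposite ways, species 2 can invade but species 1 cannot.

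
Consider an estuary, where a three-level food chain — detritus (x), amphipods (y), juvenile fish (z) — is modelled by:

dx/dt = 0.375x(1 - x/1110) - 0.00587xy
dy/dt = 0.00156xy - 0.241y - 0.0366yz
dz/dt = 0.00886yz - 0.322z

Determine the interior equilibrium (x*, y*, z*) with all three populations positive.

x* ≈ 479, y* ≈ 36.3, z* ≈ 13.8

From dz/dt = 0: 0.00886y* = 0.322, so y* = 36.3.
From dx/dt = 0: 0.375(1 - x*/1110) = 0.00587·36.3, giving x* = 1110·(1 - 0.569) = 479.
From dy/dt = 0: 0.00156·479 - 0.241 = 0.0366z*, so z* = 0.506/0.0366 = 13.8.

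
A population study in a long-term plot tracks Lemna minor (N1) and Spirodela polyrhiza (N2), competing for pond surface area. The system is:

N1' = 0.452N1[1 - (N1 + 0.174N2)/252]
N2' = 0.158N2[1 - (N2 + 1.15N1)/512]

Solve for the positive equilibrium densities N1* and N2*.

Setting both brackets to zero gives the nullclines N1 + 0.174N2 = 252 and 1.15N1 + N2 = 512.
Substituting N2 = 512 - 1.15N1 into the first: N1(1 - 0.174·1.15) = 252 - 0.174·512.
So N1* = 163/0.8 = 204, and then N2* = 512 - 1.15·204 = 278.

N1* ≈ 204, N2* ≈ 278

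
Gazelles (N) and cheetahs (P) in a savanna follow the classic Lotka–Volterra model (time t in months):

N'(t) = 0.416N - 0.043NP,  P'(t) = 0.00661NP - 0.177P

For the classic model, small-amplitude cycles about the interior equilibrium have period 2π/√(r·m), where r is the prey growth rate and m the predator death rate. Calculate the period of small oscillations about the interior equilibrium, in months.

T ≈ 23.2 months

Here r = 0.416 and m = 0.177, so r·m = 0.0736.
ω = √0.0736 = 0.271 per month, hence T = 2π/ω ≈ 23.2 months.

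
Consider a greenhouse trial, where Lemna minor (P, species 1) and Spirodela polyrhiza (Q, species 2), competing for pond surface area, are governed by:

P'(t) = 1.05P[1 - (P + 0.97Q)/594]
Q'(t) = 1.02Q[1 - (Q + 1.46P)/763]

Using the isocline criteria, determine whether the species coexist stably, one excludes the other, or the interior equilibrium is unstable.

Compare the nullcline intercepts: K1/α12 = 594/0.97 = 612 < K2 = 763; K2/α21 = 763/1.46 = 523 < K1 = 594.
Since both are reversed, neither can invade when rare; the interior point is a saddle.

unstable coexistence (outcome depends on initial conditions)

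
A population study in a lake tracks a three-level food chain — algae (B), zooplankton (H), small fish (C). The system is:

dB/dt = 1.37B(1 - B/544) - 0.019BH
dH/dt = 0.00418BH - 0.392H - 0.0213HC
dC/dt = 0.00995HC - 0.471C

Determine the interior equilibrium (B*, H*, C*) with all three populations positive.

From dC/dt = 0: 0.00995H* = 0.471, so H* = 47.3.
From dB/dt = 0: 1.37(1 - B*/544) = 0.019·47.3, giving B* = 544·(1 - 0.656) = 187.
From dH/dt = 0: 0.00418·187 - 0.392 = 0.0213C*, so C* = 0.389/0.0213 = 18.3.

B* ≈ 187, H* ≈ 47.3, C* ≈ 18.3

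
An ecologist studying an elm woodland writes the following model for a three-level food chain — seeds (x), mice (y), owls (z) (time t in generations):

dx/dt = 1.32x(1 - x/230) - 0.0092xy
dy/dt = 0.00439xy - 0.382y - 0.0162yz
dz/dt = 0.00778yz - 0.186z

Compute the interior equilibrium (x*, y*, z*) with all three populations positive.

From dz/dt = 0: 0.00778y* = 0.186, so y* = 23.9.
From dx/dt = 0: 1.32(1 - x*/230) = 0.0092·23.9, giving x* = 230·(1 - 0.167) = 192.
From dy/dt = 0: 0.00439·192 - 0.382 = 0.0162z*, so z* = 0.459/0.0162 = 28.4.

x* ≈ 192, y* ≈ 23.9, z* ≈ 28.4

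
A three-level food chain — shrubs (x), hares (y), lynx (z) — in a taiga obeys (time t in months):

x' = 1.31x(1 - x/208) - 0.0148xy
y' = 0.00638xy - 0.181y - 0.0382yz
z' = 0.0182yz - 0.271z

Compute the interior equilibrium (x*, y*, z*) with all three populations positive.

x* ≈ 173, y* ≈ 14.9, z* ≈ 24.2

From dz/dt = 0: 0.0182y* = 0.271, so y* = 14.9.
From dx/dt = 0: 1.31(1 - x*/208) = 0.0148·14.9, giving x* = 208·(1 - 0.168) = 173.
From dy/dt = 0: 0.00638·173 - 0.181 = 0.0382z*, so z* = 0.923/0.0382 = 24.2.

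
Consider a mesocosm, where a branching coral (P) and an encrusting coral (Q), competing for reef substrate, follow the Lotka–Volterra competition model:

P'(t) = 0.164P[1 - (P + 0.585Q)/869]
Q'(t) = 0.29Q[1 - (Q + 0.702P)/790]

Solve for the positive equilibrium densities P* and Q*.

P* ≈ 690, Q* ≈ 305

Setting both brackets to zero gives the nullclines P + 0.585Q = 869 and 0.702P + Q = 790.
Substituting Q = 790 - 0.702P into the first: P(1 - 0.585·0.702) = 869 - 0.585·790.
So P* = 407/0.589 = 690, and then Q* = 790 - 0.702·690 = 305.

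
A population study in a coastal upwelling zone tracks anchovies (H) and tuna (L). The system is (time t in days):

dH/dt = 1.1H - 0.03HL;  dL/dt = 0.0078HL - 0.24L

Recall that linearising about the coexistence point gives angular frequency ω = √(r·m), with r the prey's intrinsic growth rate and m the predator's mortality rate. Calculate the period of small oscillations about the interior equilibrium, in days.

Here r = 1.1 and m = 0.24, so r·m = 0.264.
ω = √0.264 = 0.514 per day, hence T = 2π/ω ≈ 12.2 days.

T ≈ 12.2 days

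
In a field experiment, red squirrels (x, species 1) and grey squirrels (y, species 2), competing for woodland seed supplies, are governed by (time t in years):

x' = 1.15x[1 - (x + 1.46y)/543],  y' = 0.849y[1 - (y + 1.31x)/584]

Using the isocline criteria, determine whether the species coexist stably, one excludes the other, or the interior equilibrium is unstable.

Compare the nullcline intercepts: K1/α12 = 543/1.46 = 372 < K2 = 584; K2/α21 = 584/1.31 = 446 < K1 = 543.
Since both are reversed, neither can invade when rare; the interior point is a saddle.

unstable coexistence (outcome depends on initial conditions)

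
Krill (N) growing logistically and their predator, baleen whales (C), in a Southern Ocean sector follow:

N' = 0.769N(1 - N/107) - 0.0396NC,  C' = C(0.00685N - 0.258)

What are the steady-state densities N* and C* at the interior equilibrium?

N* ≈ 37.7, C* ≈ 12.6

From dC/dt = 0 with C > 0: 0.00685N* = 0.258, so N* = 37.7.
Substitute into dN/dt = 0: 0.769(1 - 37.7/107) = 0.0396C*.
The bracket is 0.648, giving C* = 0.498/0.0396 = 12.6.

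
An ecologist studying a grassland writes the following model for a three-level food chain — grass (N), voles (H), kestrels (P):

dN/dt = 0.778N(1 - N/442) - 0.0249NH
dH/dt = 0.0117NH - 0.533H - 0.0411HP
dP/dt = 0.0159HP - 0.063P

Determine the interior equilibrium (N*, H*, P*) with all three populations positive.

From dP/dt = 0: 0.0159H* = 0.063, so H* = 3.96.
From dN/dt = 0: 0.778(1 - N*/442) = 0.0249·3.96, giving N* = 442·(1 - 0.127) = 386.
From dH/dt = 0: 0.0117·386 - 0.533 = 0.0411P*, so P* = 3.98/0.0411 = 96.9.

N* ≈ 386, H* ≈ 3.96, P* ≈ 96.9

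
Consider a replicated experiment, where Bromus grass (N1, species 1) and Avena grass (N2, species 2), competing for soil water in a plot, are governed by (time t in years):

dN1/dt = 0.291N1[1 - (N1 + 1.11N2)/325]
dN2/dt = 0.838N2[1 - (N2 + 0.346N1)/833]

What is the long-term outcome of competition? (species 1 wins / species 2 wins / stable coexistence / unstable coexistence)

Compare the nullcline intercepts: K1/α12 = 325/1.11 = 293 < K2 = 833; K2/α21 = 833/0.346 = 2410 > K1 = 325.
Since the inequalities point opposite ways, species 2 can invade but species 1 cannot.

species 2 excludes species 1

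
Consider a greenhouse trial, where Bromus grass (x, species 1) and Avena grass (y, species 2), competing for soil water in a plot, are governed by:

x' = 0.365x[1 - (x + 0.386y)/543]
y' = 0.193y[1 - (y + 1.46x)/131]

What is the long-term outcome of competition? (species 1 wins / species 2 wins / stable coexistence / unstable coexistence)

Compare the nullcline intercepts: K1/α12 = 543/0.386 = 1410 > K2 = 131; K2/α21 = 131/1.46 = 89.7 < K1 = 543.
Since the inequalities point opposite ways, species 1 can invade but species 2 cannot.

species 1 excludes species 2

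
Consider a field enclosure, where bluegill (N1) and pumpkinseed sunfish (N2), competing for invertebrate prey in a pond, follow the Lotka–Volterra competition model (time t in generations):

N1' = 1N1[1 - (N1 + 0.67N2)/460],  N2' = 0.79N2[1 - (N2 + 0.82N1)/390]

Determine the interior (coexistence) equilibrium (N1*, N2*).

Setting both brackets to zero gives the nullclines N1 + 0.67N2 = 460 and 0.82N1 + N2 = 390.
Substituting N2 = 390 - 0.82N1 into the first: N1(1 - 0.67·0.82) = 460 - 0.67·390.
So N1* = 199/0.451 = 441, and then N2* = 390 - 0.82·441 = 28.4.

N1* ≈ 441, N2* ≈ 28.4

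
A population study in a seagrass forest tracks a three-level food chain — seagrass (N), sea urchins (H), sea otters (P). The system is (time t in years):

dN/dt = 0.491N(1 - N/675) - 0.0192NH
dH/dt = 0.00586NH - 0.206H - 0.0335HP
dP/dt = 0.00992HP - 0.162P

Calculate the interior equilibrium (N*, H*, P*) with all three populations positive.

From dP/dt = 0: 0.00992H* = 0.162, so H* = 16.3.
From dN/dt = 0: 0.491(1 - N*/675) = 0.0192·16.3, giving N* = 675·(1 - 0.639) = 244.
From dH/dt = 0: 0.00586·244 - 0.206 = 0.0335P*, so P* = 1.22/0.0335 = 36.5.

N* ≈ 244, H* ≈ 16.3, P* ≈ 36.5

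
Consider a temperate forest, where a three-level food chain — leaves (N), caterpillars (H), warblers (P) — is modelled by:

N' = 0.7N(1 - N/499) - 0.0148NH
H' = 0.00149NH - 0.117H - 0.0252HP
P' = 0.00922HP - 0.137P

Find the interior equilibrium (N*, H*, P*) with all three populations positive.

From dP/dt = 0: 0.00922H* = 0.137, so H* = 14.9.
From dN/dt = 0: 0.7(1 - N*/499) = 0.0148·14.9, giving N* = 499·(1 - 0.314) = 342.
From dH/dt = 0: 0.00149·342 - 0.117 = 0.0252P*, so P* = 0.393/0.0252 = 15.6.

N* ≈ 342, H* ≈ 14.9, P* ≈ 15.6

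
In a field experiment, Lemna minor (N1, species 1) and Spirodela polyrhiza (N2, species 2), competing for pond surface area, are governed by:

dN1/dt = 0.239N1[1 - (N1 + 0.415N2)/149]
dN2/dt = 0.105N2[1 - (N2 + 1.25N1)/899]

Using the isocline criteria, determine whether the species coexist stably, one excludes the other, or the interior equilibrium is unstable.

species 2 excludes species 1

Compare the nullcline intercepts: K1/α12 = 149/0.415 = 359 < K2 = 899; K2/α21 = 899/1.25 = 719 > K1 = 149.
Since the inequalities point opposite ways, species 2 can invade but species 1 cannot.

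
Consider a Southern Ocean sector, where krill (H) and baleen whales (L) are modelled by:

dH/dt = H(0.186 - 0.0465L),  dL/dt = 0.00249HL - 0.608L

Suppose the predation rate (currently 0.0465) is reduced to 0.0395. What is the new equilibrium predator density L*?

L* ≈ 4.71

At the interior fixed point, setting dH/dt = 0 with H > 0 fixes L* = (prey growth rate)/(HL coefficient) — independent of the other coefficients.
With the change, L* = 0.186/0.0395 = 4.71; it rises from 4.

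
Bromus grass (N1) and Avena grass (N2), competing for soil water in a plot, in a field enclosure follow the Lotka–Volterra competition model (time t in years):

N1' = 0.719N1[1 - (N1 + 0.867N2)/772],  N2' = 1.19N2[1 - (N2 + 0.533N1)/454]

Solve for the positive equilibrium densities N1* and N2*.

N1* ≈ 703, N2* ≈ 79.1

Setting both brackets to zero gives the nullclines N1 + 0.867N2 = 772 and 0.533N1 + N2 = 454.
Substituting N2 = 454 - 0.533N1 into the first: N1(1 - 0.867·0.533) = 772 - 0.867·454.
So N1* = 378/0.538 = 703, and then N2* = 454 - 0.533·703 = 79.1.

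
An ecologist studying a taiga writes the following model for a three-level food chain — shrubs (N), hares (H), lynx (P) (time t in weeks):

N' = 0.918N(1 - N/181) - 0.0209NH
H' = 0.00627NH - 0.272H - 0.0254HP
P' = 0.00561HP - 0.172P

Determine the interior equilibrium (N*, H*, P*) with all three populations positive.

From dP/dt = 0: 0.00561H* = 0.172, so H* = 30.7.
From dN/dt = 0: 0.918(1 - N*/181) = 0.0209·30.7, giving N* = 181·(1 - 0.698) = 54.7.
From dH/dt = 0: 0.00627·54.7 - 0.272 = 0.0254P*, so P* = 0.0707/0.0254 = 2.78.

N* ≈ 54.7, H* ≈ 30.7, P* ≈ 2.78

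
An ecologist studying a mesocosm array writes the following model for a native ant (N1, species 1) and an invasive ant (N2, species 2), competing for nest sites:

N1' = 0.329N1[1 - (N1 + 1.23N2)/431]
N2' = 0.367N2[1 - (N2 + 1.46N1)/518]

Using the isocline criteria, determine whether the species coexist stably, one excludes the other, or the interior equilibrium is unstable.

Compare the nullcline intercepts: K1/α12 = 431/1.23 = 350 < K2 = 518; K2/α21 = 518/1.46 = 355 < K1 = 431.
Since both are reversed, neither can invade when rare; the interior point is a saddle.

unstable coexistence (outcome depends on initial conditions)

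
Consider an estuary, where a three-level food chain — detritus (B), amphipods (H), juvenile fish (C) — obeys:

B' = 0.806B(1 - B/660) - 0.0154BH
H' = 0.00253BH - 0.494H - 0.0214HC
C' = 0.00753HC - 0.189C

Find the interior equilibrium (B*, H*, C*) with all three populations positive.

B* ≈ 343, H* ≈ 25.1, C* ≈ 17.5

From dC/dt = 0: 0.00753H* = 0.189, so H* = 25.1.
From dB/dt = 0: 0.806(1 - B*/660) = 0.0154·25.1, giving B* = 660·(1 - 0.48) = 343.
From dH/dt = 0: 0.00253·343 - 0.494 = 0.0214C*, so C* = 0.375/0.0214 = 17.5.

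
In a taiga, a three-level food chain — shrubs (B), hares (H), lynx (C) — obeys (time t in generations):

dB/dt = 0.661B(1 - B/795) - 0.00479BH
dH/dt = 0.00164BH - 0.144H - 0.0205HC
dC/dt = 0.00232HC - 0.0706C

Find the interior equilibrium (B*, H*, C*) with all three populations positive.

B* ≈ 620, H* ≈ 30.4, C* ≈ 42.6

From dC/dt = 0: 0.00232H* = 0.0706, so H* = 30.4.
From dB/dt = 0: 0.661(1 - B*/795) = 0.00479·30.4, giving B* = 795·(1 - 0.221) = 620.
From dH/dt = 0: 0.00164·620 - 0.144 = 0.0205C*, so C* = 0.872/0.0205 = 42.6.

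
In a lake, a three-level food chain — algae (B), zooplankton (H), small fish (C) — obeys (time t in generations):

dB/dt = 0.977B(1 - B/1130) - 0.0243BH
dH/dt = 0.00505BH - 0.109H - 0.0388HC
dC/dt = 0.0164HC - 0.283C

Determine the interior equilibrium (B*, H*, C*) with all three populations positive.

B* ≈ 645, H* ≈ 17.3, C* ≈ 81.1

From dC/dt = 0: 0.0164H* = 0.283, so H* = 17.3.
From dB/dt = 0: 0.977(1 - B*/1130) = 0.0243·17.3, giving B* = 1130·(1 - 0.429) = 645.
From dH/dt = 0: 0.00505·645 - 0.109 = 0.0388C*, so C* = 3.15/0.0388 = 81.1.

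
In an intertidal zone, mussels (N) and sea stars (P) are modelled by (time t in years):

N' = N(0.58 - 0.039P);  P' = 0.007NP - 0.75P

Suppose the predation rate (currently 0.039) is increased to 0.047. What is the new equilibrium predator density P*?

At the interior fixed point, setting dN/dt = 0 with N > 0 fixes P* = (prey growth rate)/(NP coefficient) — independent of the other coefficients.
With the change, P* = 0.58/0.047 = 12.3; it falls from 14.9.

P* ≈ 12.3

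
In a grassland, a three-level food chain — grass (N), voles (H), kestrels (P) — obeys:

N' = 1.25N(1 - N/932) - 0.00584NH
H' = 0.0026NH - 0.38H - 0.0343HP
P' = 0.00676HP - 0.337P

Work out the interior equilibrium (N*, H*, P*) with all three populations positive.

From dP/dt = 0: 0.00676H* = 0.337, so H* = 49.9.
From dN/dt = 0: 1.25(1 - N*/932) = 0.00584·49.9, giving N* = 932·(1 - 0.233) = 715.
From dH/dt = 0: 0.0026·715 - 0.38 = 0.0343P*, so P* = 1.48/0.0343 = 43.1.

N* ≈ 715, H* ≈ 49.9, P* ≈ 43.1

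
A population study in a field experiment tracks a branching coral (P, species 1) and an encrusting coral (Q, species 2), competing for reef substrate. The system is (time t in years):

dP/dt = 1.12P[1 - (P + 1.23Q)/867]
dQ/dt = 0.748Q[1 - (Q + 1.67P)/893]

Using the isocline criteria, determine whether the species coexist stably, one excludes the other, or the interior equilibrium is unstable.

unstable coexistence (outcome depends on initial conditions)

Compare the nullcline intercepts: K1/α12 = 867/1.23 = 705 < K2 = 893; K2/α21 = 893/1.67 = 535 < K1 = 867.
Since both are reversed, neither can invade when rare; the interior point is a saddle.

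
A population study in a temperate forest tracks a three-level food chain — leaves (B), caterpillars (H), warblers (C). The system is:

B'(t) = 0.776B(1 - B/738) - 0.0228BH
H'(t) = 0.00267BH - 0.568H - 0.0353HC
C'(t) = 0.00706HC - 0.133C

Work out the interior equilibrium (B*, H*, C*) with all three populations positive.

B* ≈ 330, H* ≈ 18.8, C* ≈ 8.83

From dC/dt = 0: 0.00706H* = 0.133, so H* = 18.8.
From dB/dt = 0: 0.776(1 - B*/738) = 0.0228·18.8, giving B* = 738·(1 - 0.554) = 330.
From dH/dt = 0: 0.00267·330 - 0.568 = 0.0353C*, so C* = 0.312/0.0353 = 8.83.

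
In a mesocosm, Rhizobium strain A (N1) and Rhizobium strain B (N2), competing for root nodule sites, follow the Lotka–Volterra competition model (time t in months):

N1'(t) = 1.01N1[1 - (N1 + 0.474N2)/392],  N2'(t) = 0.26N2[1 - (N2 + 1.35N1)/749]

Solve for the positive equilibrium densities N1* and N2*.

N1* ≈ 103, N2* ≈ 610

Setting both brackets to zero gives the nullclines N1 + 0.474N2 = 392 and 1.35N1 + N2 = 749.
Substituting N2 = 749 - 1.35N1 into the first: N1(1 - 0.474·1.35) = 392 - 0.474·749.
So N1* = 37/0.36 = 103, and then N2* = 749 - 1.35·103 = 610.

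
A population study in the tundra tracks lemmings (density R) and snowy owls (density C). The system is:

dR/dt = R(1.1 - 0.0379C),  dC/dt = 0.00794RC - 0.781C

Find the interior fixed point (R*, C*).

R* ≈ 98.4, C* ≈ 29

Set dC/dt = 0 with C > 0: 0.00794R - 0.781 = 0, so R* = 0.781/0.00794 = 98.4.
Set dR/dt = 0 with R > 0: 1.1 - 0.0379C = 0, so C* = 1.1/0.0379 = 29.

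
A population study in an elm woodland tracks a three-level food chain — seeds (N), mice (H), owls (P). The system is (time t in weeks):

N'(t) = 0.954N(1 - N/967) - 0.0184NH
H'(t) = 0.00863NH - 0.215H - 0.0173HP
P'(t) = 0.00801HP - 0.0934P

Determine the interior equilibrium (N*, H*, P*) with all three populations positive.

N* ≈ 750, H* ≈ 11.7, P* ≈ 361

From dP/dt = 0: 0.00801H* = 0.0934, so H* = 11.7.
From dN/dt = 0: 0.954(1 - N*/967) = 0.0184·11.7, giving N* = 967·(1 - 0.225) = 750.
From dH/dt = 0: 0.00863·750 - 0.215 = 0.0173P*, so P* = 6.25/0.0173 = 361.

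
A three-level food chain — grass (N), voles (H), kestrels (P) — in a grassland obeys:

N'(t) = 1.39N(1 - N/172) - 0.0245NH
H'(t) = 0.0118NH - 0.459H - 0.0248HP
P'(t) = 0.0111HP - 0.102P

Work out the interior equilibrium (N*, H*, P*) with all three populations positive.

N* ≈ 144, H* ≈ 9.19, P* ≈ 50.1

From dP/dt = 0: 0.0111H* = 0.102, so H* = 9.19.
From dN/dt = 0: 1.39(1 - N*/172) = 0.0245·9.19, giving N* = 172·(1 - 0.162) = 144.
From dH/dt = 0: 0.0118·144 - 0.459 = 0.0248P*, so P* = 1.24/0.0248 = 50.1.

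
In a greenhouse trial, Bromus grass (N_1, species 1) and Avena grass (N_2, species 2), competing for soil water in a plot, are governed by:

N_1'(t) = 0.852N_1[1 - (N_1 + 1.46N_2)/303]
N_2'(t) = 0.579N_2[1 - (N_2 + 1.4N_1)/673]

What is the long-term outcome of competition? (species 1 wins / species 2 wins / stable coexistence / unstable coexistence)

Compare the nullcline intercepts: K1/α12 = 303/1.46 = 208 < K2 = 673; K2/α21 = 673/1.4 = 481 > K1 = 303.
Since the inequalities point opposite ways, species 2 can invade but species 1 cannot.

species 2 excludes species 1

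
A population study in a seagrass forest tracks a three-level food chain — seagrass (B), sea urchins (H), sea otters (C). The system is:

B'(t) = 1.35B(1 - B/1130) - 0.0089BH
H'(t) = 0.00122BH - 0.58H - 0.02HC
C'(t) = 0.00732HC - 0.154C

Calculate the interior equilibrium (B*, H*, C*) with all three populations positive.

From dC/dt = 0: 0.00732H* = 0.154, so H* = 21.
From dB/dt = 0: 1.35(1 - B*/1130) = 0.0089·21, giving B* = 1130·(1 - 0.139) = 973.
From dH/dt = 0: 0.00122·973 - 0.58 = 0.02C*, so C* = 0.607/0.02 = 30.4.

B* ≈ 973, H* ≈ 21, C* ≈ 30.4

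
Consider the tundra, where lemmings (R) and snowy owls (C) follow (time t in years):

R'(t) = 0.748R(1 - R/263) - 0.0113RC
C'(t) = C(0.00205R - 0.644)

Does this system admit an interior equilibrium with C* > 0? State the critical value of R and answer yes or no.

The predator equation gives dC/dt > 0 only when R > 0.644/0.00205 = 314.
Without the predator, R → K = 263. Since 263 < 314, the predator cannot invade.

Threshold R = 314; K < 314, so no, the predator goes extinct.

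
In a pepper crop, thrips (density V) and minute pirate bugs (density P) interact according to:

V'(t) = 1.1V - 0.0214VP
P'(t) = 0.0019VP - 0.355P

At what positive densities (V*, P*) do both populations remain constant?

Set dP/dt = 0 with P > 0: 0.0019V - 0.355 = 0, so V* = 0.355/0.0019 = 187.
Set dV/dt = 0 with V > 0: 1.1 - 0.0214P = 0, so P* = 1.1/0.0214 = 51.4.

V* ≈ 187, P* ≈ 51.4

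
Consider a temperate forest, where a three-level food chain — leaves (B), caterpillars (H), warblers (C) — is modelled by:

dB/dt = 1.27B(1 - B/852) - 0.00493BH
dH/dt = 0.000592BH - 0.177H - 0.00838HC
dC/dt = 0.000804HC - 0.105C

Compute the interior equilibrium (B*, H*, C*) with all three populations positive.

B* ≈ 420, H* ≈ 131, C* ≈ 8.55

From dC/dt = 0: 0.000804H* = 0.105, so H* = 131.
From dB/dt = 0: 1.27(1 - B*/852) = 0.00493·131, giving B* = 852·(1 - 0.507) = 420.
From dH/dt = 0: 0.000592·420 - 0.177 = 0.00838C*, so C* = 0.0717/0.00838 = 8.55.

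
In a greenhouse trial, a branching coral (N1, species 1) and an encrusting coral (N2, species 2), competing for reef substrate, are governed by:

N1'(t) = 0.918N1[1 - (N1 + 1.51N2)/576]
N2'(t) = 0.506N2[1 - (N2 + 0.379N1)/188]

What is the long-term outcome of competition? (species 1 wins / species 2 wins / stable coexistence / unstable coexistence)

Compare the nullcline intercepts: K1/α12 = 576/1.51 = 381 > K2 = 188; K2/α21 = 188/0.379 = 496 < K1 = 576.
Since the inequalities point opposite ways, species 1 can invade but species 2 cannot.

species 1 excludes species 2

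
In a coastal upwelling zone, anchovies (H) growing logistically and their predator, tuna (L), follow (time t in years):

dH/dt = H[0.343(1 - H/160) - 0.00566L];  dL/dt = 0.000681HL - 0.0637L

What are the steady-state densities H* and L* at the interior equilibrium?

H* ≈ 93.5, L* ≈ 25.2

From dL/dt = 0 with L > 0: 0.000681H* = 0.0637, so H* = 93.5.
Substitute into dH/dt = 0: 0.343(1 - 93.5/160) = 0.00566L*.
The bracket is 0.415, giving L* = 0.142/0.00566 = 25.2.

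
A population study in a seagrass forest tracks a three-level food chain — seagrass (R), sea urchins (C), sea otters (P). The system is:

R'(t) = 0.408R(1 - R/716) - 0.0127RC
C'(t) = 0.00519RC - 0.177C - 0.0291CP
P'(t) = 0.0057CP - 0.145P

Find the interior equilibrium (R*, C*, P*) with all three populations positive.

R* ≈ 149, C* ≈ 25.4, P* ≈ 20.5

From dP/dt = 0: 0.0057C* = 0.145, so C* = 25.4.
From dR/dt = 0: 0.408(1 - R*/716) = 0.0127·25.4, giving R* = 716·(1 - 0.792) = 149.
From dC/dt = 0: 0.00519·149 - 0.177 = 0.0291P*, so P* = 0.597/0.0291 = 20.5.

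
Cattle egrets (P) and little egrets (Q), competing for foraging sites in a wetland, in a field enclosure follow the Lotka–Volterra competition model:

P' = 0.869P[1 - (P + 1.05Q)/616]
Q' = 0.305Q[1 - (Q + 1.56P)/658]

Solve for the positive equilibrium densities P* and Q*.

Setting both brackets to zero gives the nullclines P + 1.05Q = 616 and 1.56P + Q = 658.
Substituting Q = 658 - 1.56P into the first: P(1 - 1.05·1.56) = 616 - 1.05·658.
So P* = -74.9/-0.638 = 117, and then Q* = 658 - 1.56·117 = 475.

P* ≈ 117, Q* ≈ 475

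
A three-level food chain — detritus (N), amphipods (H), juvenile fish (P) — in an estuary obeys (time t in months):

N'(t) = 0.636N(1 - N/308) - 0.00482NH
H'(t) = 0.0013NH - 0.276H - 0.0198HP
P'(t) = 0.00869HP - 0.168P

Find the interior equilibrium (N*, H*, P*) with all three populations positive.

N* ≈ 263, H* ≈ 19.3, P* ≈ 3.32

From dP/dt = 0: 0.00869H* = 0.168, so H* = 19.3.
From dN/dt = 0: 0.636(1 - N*/308) = 0.00482·19.3, giving N* = 308·(1 - 0.147) = 263.
From dH/dt = 0: 0.0013·263 - 0.276 = 0.0198P*, so P* = 0.0657/0.0198 = 3.32.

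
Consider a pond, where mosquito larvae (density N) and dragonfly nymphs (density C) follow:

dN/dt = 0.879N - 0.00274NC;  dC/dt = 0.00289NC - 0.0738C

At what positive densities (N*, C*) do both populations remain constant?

Set dC/dt = 0 with C > 0: 0.00289N - 0.0738 = 0, so N* = 0.0738/0.00289 = 25.5.
Set dN/dt = 0 with N > 0: 0.879 - 0.00274C = 0, so C* = 0.879/0.00274 = 321.

N* ≈ 25.5, C* ≈ 321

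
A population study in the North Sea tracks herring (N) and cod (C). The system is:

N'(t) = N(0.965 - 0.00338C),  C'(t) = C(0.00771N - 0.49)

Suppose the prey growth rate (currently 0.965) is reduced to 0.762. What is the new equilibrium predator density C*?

C* ≈ 225

At the interior fixed point, setting dN/dt = 0 with N > 0 fixes C* = (prey growth rate)/(NC coefficient) — independent of the other coefficients.
With the change, C* = 0.762/0.00338 = 225; it falls from 286.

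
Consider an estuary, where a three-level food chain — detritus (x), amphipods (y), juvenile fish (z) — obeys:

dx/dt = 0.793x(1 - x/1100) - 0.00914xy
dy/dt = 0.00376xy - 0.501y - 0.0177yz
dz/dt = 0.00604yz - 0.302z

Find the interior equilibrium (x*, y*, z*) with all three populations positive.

From dz/dt = 0: 0.00604y* = 0.302, so y* = 50.
From dx/dt = 0: 0.793(1 - x*/1100) = 0.00914·50, giving x* = 1100·(1 - 0.576) = 466.
From dy/dt = 0: 0.00376·466 - 0.501 = 0.0177z*, so z* = 1.25/0.0177 = 70.7.

x* ≈ 466, y* ≈ 50, z* ≈ 70.7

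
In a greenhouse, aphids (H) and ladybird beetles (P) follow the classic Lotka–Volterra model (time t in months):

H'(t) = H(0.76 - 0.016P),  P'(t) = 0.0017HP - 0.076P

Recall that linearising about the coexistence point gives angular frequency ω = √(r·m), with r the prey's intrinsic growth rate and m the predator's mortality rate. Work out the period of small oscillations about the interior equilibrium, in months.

Here r = 0.76 and m = 0.076, so r·m = 0.0578.
ω = √0.0578 = 0.24 per month, hence T = 2π/ω ≈ 26.1 months.

T ≈ 26.1 months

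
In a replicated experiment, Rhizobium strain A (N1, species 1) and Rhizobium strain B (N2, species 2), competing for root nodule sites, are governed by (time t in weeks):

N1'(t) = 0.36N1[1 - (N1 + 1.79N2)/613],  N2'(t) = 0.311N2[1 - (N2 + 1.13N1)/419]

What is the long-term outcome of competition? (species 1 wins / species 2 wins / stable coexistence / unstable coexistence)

unstable coexistence (outcome depends on initial conditions)

Compare the nullcline intercepts: K1/α12 = 613/1.79 = 342 < K2 = 419; K2/α21 = 419/1.13 = 371 < K1 = 613.
Since both are reversed, neither can invade when rare; the interior point is a saddle.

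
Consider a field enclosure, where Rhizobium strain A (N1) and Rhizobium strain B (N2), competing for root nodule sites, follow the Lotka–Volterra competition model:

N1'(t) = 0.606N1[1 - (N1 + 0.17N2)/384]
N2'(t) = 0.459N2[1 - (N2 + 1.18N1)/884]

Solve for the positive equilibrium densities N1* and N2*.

Setting both brackets to zero gives the nullclines N1 + 0.17N2 = 384 and 1.18N1 + N2 = 884.
Substituting N2 = 884 - 1.18N1 into the first: N1(1 - 0.17·1.18) = 384 - 0.17·884.
So N1* = 234/0.799 = 292, and then N2* = 884 - 1.18·292 = 539.

N1* ≈ 292, N2* ≈ 539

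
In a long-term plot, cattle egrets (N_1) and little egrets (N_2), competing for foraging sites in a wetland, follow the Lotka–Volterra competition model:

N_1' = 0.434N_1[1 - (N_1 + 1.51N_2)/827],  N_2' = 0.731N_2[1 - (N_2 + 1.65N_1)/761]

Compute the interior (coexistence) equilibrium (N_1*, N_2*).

N_1* ≈ 216, N_2* ≈ 405

Setting both brackets to zero gives the nullclines N_1 + 1.51N_2 = 827 and 1.65N_1 + N_2 = 761.
Substituting N_2 = 761 - 1.65N_1 into the first: N_1(1 - 1.51·1.65) = 827 - 1.51·761.
So N_1* = -322/-1.49 = 216, and then N_2* = 761 - 1.65·216 = 405.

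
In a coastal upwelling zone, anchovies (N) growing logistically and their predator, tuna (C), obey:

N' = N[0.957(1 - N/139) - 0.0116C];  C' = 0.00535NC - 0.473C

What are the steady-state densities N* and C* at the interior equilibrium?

N* ≈ 88.4, C* ≈ 30

From dC/dt = 0 with C > 0: 0.00535N* = 0.473, so N* = 88.4.
Substitute into dN/dt = 0: 0.957(1 - 88.4/139) = 0.0116C*.
The bracket is 0.364, giving C* = 0.348/0.0116 = 30.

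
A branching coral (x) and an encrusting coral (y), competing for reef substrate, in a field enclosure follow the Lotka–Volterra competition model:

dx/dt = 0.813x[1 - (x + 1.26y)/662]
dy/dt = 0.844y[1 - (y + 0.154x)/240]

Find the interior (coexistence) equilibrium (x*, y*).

Setting both brackets to zero gives the nullclines x + 1.26y = 662 and 0.154x + y = 240.
Substituting y = 240 - 0.154x into the first: x(1 - 1.26·0.154) = 662 - 1.26·240.
So x* = 360/0.806 = 446, and then y* = 240 - 0.154·446 = 171.

x* ≈ 446, y* ≈ 171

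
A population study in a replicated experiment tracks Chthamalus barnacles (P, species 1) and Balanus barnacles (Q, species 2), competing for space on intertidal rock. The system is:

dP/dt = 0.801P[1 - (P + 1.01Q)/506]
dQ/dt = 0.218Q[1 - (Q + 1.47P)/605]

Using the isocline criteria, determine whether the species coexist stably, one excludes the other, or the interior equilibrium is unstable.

unstable coexistence (outcome depends on initial conditions)

Compare the nullcline intercepts: K1/α12 = 506/1.01 = 501 < K2 = 605; K2/α21 = 605/1.47 = 412 < K1 = 506.
Since both are reversed, neither can invade when rare; the interior point is a saddle.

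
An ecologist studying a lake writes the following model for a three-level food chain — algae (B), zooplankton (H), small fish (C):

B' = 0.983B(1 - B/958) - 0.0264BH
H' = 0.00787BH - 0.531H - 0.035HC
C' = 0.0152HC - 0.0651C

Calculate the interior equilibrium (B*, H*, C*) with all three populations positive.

B* ≈ 848, H* ≈ 4.28, C* ≈ 175

From dC/dt = 0: 0.0152H* = 0.0651, so H* = 4.28.
From dB/dt = 0: 0.983(1 - B*/958) = 0.0264·4.28, giving B* = 958·(1 - 0.115) = 848.
From dH/dt = 0: 0.00787·848 - 0.531 = 0.035C*, so C* = 6.14/0.035 = 175.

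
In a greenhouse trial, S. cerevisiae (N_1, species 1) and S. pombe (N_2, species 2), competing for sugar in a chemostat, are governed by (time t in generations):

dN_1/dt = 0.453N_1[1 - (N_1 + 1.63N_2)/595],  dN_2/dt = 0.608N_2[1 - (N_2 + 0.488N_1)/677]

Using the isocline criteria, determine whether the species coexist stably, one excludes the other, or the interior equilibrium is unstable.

Compare the nullcline intercepts: K1/α12 = 595/1.63 = 365 < K2 = 677; K2/α21 = 677/0.488 = 1390 > K1 = 595.
Since the inequalities point opposite ways, species 2 can invade but species 1 cannot.

species 2 excludes species 1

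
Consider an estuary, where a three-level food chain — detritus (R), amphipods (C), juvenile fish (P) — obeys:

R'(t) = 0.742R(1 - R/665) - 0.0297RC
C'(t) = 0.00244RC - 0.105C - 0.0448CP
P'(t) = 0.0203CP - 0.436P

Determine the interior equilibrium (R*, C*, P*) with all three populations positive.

R* ≈ 93.3, C* ≈ 21.5, P* ≈ 2.74

From dP/dt = 0: 0.0203C* = 0.436, so C* = 21.5.
From dR/dt = 0: 0.742(1 - R*/665) = 0.0297·21.5, giving R* = 665·(1 - 0.86) = 93.3.
From dC/dt = 0: 0.00244·93.3 - 0.105 = 0.0448P*, so P* = 0.123/0.0448 = 2.74.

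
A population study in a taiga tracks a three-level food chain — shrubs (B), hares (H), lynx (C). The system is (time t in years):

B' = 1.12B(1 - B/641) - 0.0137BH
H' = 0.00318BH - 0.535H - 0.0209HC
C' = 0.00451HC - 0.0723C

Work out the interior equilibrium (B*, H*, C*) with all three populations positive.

B* ≈ 515, H* ≈ 16, C* ≈ 52.8

From dC/dt = 0: 0.00451H* = 0.0723, so H* = 16.
From dB/dt = 0: 1.12(1 - B*/641) = 0.0137·16, giving B* = 641·(1 - 0.196) = 515.
From dH/dt = 0: 0.00318·515 - 0.535 = 0.0209C*, so C* = 1.1/0.0209 = 52.8.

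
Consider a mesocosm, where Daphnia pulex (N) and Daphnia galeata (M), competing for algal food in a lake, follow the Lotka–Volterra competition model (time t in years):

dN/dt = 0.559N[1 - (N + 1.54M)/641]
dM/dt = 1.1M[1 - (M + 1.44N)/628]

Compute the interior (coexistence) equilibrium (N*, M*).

N* ≈ 268, M* ≈ 242

Setting both brackets to zero gives the nullclines N + 1.54M = 641 and 1.44N + M = 628.
Substituting M = 628 - 1.44N into the first: N(1 - 1.54·1.44) = 641 - 1.54·628.
So N* = -326/-1.22 = 268, and then M* = 628 - 1.44·268 = 242.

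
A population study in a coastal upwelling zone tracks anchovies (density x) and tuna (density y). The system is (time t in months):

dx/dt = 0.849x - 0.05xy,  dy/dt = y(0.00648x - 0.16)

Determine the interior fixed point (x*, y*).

x* ≈ 24.7, y* ≈ 17

Set dy/dt = 0 with y > 0: 0.00648x - 0.16 = 0, so x* = 0.16/0.00648 = 24.7.
Set dx/dt = 0 with x > 0: 0.849 - 0.05y = 0, so y* = 0.849/0.05 = 17.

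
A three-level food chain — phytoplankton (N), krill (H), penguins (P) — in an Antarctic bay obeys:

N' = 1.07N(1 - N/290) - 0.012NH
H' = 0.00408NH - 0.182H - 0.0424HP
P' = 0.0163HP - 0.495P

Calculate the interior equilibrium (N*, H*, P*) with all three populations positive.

From dP/dt = 0: 0.0163H* = 0.495, so H* = 30.4.
From dN/dt = 0: 1.07(1 - N*/290) = 0.012·30.4, giving N* = 290·(1 - 0.341) = 191.
From dH/dt = 0: 0.00408·191 - 0.182 = 0.0424P*, so P* = 0.598/0.0424 = 14.1.

N* ≈ 191, H* ≈ 30.4, P* ≈ 14.1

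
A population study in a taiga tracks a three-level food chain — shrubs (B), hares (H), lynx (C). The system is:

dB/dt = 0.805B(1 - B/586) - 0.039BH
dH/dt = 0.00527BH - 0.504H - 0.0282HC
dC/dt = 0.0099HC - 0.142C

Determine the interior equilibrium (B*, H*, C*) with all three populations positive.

B* ≈ 179, H* ≈ 14.3, C* ≈ 15.5

From dC/dt = 0: 0.0099H* = 0.142, so H* = 14.3.
From dB/dt = 0: 0.805(1 - B*/586) = 0.039·14.3, giving B* = 586·(1 - 0.695) = 179.
From dH/dt = 0: 0.00527·179 - 0.504 = 0.0282C*, so C* = 0.438/0.0282 = 15.5.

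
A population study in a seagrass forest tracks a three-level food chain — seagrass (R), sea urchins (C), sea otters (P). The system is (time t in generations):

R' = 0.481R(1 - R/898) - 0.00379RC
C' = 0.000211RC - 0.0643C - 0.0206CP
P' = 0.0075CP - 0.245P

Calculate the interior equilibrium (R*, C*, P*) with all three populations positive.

R* ≈ 667, C* ≈ 32.7, P* ≈ 3.71

From dP/dt = 0: 0.0075C* = 0.245, so C* = 32.7.
From dR/dt = 0: 0.481(1 - R*/898) = 0.00379·32.7, giving R* = 898·(1 - 0.257) = 667.
From dC/dt = 0: 0.000211·667 - 0.0643 = 0.0206P*, so P* = 0.0764/0.0206 = 3.71.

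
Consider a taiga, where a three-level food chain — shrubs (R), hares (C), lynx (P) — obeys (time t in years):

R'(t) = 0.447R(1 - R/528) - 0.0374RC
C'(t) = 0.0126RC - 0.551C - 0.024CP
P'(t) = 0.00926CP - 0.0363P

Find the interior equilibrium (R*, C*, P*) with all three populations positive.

R* ≈ 355, C* ≈ 3.92, P* ≈ 163

From dP/dt = 0: 0.00926C* = 0.0363, so C* = 3.92.
From dR/dt = 0: 0.447(1 - R*/528) = 0.0374·3.92, giving R* = 528·(1 - 0.328) = 355.
From dC/dt = 0: 0.0126·355 - 0.551 = 0.024P*, so P* = 3.92/0.024 = 163.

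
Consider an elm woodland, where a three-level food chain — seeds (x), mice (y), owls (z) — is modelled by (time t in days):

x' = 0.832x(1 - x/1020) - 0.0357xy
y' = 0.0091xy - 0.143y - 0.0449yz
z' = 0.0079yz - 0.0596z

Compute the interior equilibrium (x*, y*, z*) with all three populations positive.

x* ≈ 690, y* ≈ 7.54, z* ≈ 137

From dz/dt = 0: 0.0079y* = 0.0596, so y* = 7.54.
From dx/dt = 0: 0.832(1 - x*/1020) = 0.0357·7.54, giving x* = 1020·(1 - 0.324) = 690.
From dy/dt = 0: 0.0091·690 - 0.143 = 0.0449z*, so z* = 6.13/0.0449 = 137.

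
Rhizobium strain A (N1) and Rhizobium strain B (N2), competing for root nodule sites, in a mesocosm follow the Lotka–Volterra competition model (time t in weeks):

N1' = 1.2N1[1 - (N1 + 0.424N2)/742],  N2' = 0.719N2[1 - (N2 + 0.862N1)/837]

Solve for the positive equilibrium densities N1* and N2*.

N1* ≈ 610, N2* ≈ 311

Setting both brackets to zero gives the nullclines N1 + 0.424N2 = 742 and 0.862N1 + N2 = 837.
Substituting N2 = 837 - 0.862N1 into the first: N1(1 - 0.424·0.862) = 742 - 0.424·837.
So N1* = 387/0.635 = 610, and then N2* = 837 - 0.862·610 = 311.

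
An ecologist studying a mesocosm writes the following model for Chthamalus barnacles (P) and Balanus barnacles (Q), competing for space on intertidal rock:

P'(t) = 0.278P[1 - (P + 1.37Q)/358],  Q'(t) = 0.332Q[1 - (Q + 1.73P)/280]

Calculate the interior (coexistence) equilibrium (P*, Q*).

P* ≈ 18.7, Q* ≈ 248

Setting both brackets to zero gives the nullclines P + 1.37Q = 358 and 1.73P + Q = 280.
Substituting Q = 280 - 1.73P into the first: P(1 - 1.37·1.73) = 358 - 1.37·280.
So P* = -25.6/-1.37 = 18.7, and then Q* = 280 - 1.73·18.7 = 248.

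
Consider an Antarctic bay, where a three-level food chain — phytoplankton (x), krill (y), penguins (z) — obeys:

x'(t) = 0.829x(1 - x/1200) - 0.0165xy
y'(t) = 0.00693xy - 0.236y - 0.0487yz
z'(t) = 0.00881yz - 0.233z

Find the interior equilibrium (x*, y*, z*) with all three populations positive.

x* ≈ 568, y* ≈ 26.4, z* ≈ 76

From dz/dt = 0: 0.00881y* = 0.233, so y* = 26.4.
From dx/dt = 0: 0.829(1 - x*/1200) = 0.0165·26.4, giving x* = 1200·(1 - 0.526) = 568.
From dy/dt = 0: 0.00693·568 - 0.236 = 0.0487z*, so z* = 3.7/0.0487 = 76.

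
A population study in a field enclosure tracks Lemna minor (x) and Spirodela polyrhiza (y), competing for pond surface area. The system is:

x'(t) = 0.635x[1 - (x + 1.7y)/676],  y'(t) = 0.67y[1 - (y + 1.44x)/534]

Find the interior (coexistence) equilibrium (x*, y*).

Setting both brackets to zero gives the nullclines x + 1.7y = 676 and 1.44x + y = 534.
Substituting y = 534 - 1.44x into the first: x(1 - 1.7·1.44) = 676 - 1.7·534.
So x* = -232/-1.45 = 160, and then y* = 534 - 1.44·160 = 303.

x* ≈ 160, y* ≈ 303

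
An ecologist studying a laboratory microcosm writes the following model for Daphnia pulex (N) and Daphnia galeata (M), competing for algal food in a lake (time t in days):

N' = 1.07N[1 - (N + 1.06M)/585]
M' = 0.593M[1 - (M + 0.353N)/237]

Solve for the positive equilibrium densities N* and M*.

Setting both brackets to zero gives the nullclines N + 1.06M = 585 and 0.353N + M = 237.
Substituting M = 237 - 0.353N into the first: N(1 - 1.06·0.353) = 585 - 1.06·237.
So N* = 334/0.626 = 533, and then M* = 237 - 0.353·533 = 48.7.

N* ≈ 533, M* ≈ 48.7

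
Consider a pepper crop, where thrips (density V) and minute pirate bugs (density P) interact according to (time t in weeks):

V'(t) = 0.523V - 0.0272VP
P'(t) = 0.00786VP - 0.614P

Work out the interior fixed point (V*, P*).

Set dP/dt = 0 with P > 0: 0.00786V - 0.614 = 0, so V* = 0.614/0.00786 = 78.1.
Set dV/dt = 0 with V > 0: 0.523 - 0.0272P = 0, so P* = 0.523/0.0272 = 19.2.

V* ≈ 78.1, P* ≈ 19.2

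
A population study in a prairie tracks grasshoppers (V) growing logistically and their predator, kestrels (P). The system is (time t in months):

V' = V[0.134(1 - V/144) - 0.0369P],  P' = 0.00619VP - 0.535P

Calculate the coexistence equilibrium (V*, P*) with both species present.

V* ≈ 86.4, P* ≈ 1.45

From dP/dt = 0 with P > 0: 0.00619V* = 0.535, so V* = 86.4.
Substitute into dV/dt = 0: 0.134(1 - 86.4/144) = 0.0369P*.
The bracket is 0.4, giving P* = 0.0536/0.0369 = 1.45.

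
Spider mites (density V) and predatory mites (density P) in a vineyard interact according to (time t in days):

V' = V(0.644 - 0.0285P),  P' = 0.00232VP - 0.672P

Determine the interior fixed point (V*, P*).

V* ≈ 290, P* ≈ 22.6

Set dP/dt = 0 with P > 0: 0.00232V - 0.672 = 0, so V* = 0.672/0.00232 = 290.
Set dV/dt = 0 with V > 0: 0.644 - 0.0285P = 0, so P* = 0.644/0.0285 = 22.6.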